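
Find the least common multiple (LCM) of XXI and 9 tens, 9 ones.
Convert XXI (Roman numeral) → 10 + 10 + 1 = 21 (decimal)
Convert 9 tens, 9 ones (place-value notation) → 9×10 + 9 = 99 (decimal)
Compute lcm(21, 99) = 693
693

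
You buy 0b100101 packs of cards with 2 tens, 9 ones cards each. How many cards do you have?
Convert 2 tens, 9 ones (place-value notation) → 2×10 + 9 = 29 (decimal)
Convert 0b100101 (binary) → 32 + 4 + 1 = 37 (decimal)
Compute 29 × 37 = 1073
1073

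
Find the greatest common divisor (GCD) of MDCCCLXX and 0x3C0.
Convert MDCCCLXX (Roman numeral) → 1000 + 500 + 100 + 100 + 100 + 50 + 10 + 10 = 1870 (decimal)
Convert 0x3C0 (hexadecimal) → 3×256 + 12×16 = 960 (decimal)
Compute gcd(1870, 960) = 10
10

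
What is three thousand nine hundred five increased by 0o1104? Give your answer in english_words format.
Convert three thousand nine hundred five (English words) → 3×1000 + 9×100 + 5 = 3905 (decimal)
Convert 0o1104 (octal) → 1×512 + 1×64 + 4 = 580 (decimal)
Compute 3905 + 580 = 4485
Convert 4485 (decimal) → 4485 = 4×1000 + 4×100 + 85 → four thousand four hundred eighty-five (English words)
four thousand four hundred eighty-five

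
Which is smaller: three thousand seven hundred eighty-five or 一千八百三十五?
Convert three thousand seven hundred eighty-five (English words) → 3×1000 + 7×100 + 85 = 3785 (decimal)
Convert 一千八百三十五 (Chinese numeral) → 1×1000 + 8×100 + 3×10 + 5 = 1835 (decimal)
Compare 3785 vs 1835: smaller = 1835
1835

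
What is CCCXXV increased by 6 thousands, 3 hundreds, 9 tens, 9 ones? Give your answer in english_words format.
Convert CCCXXV (Roman numeral) → 100 + 100 + 100 + 10 + 10 + 5 = 325 (decimal)
Convert 6 thousands, 3 hundreds, 9 tens, 9 ones (place-value notation) → 6×1000 + 3×100 + 9×10 + 9 = 6399 (decimal)
Compute 325 + 6399 = 6724
Convert 6724 (decimal) → 6724 = 6×1000 + 7×100 + 24 → six thousand seven hundred twenty-four (English words)
six thousand seven hundred twenty-four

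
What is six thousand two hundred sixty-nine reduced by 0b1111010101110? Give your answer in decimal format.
Convert six thousand two hundred sixty-nine (English words) → 6×1000 + 2×100 + 69 = 6269 (decimal)
Convert 0b1111010101110 (binary) → 4096 + 2048 + 1024 + 512 + 128 + 32 + 8 + 4 + 2 = 7854 (decimal)
Compute 6269 - 7854 = -1585
-1585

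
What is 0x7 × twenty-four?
Convert 0x7 (hexadecimal) → 7 (decimal)
Convert twenty-four (English words) → 24 (decimal)
Compute 7 × 24 = 168
168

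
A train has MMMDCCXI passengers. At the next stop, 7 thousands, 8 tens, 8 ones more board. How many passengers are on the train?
Convert MMMDCCXI (Roman numeral) → 1000 + 1000 + 1000 + 500 + 100 + 100 + 10 + 1 = 3711 (decimal)
Convert 7 thousands, 8 tens, 8 ones (place-value notation) → 7×1000 + 8×10 + 8 = 7088 (decimal)
Compute 3711 + 7088 = 10799
10799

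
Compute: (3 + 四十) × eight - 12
Convert 四十 (Chinese numeral) → 4×10 = 40 (decimal)
Convert eight (English words) → 8 (decimal)
Expression in decimal: (3 + 40) × 8 - 12
Parentheses first: 3 + 40 = 43
Multiply: 43 × 8 = 344
Subtract: 344 - 12 = 332
332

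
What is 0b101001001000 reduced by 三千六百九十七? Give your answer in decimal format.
Convert 0b101001001000 (binary) → 2048 + 512 + 64 + 8 = 2632 (decimal)
Convert 三千六百九十七 (Chinese numeral) → 3×1000 + 6×100 + 9×10 + 7 = 3697 (decimal)
Compute 2632 - 3697 = -1065
-1065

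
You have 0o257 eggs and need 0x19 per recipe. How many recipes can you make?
Convert 0o257 (octal) → 2×64 + 5×8 + 7 = 175 (decimal)
Convert 0x19 (hexadecimal) → 1×16 + 9 = 25 (decimal)
Compute 175 ÷ 25 = 7
7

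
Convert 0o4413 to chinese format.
Convert 0o4413 (octal) → 4×512 + 4×64 + 1×8 + 3 = 2315 (decimal)
Convert 2315 (decimal) → 2315 = 2×1000 + 3×100 + 1×10 + 5 → 二千三百一十五 (Chinese numeral)
二千三百一十五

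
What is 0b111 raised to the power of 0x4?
Convert 0b111 (binary) → 4 + 2 + 1 = 7 (decimal)
Convert 0x4 (hexadecimal) → 4 (decimal)
Compute 7 ^ 4 = 2401
2401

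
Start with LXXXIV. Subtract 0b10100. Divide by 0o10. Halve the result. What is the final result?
Convert LXXXIV (Roman numeral) → 50 + 10 + 10 + 10 + 4 = 84 (decimal)
Start: 84
Convert 0b10100 (binary) → 16 + 4 = 20 (decimal)
84 - 20 = 64
Convert 0o10 (octal) → 1×8 = 8 (decimal)
64 ÷ 8 = 8
8 ÷ 2 = 4
4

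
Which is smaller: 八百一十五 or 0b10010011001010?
Convert 八百一十五 (Chinese numeral) → 8×100 + 1×10 + 5 = 815 (decimal)
Convert 0b10010011001010 (binary) → 8192 + 1024 + 128 + 64 + 8 + 2 = 9418 (decimal)
Compare 815 vs 9418: smaller = 815
815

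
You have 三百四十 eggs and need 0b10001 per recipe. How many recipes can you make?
Convert 三百四十 (Chinese numeral) → 3×100 + 4×10 = 340 (decimal)
Convert 0b10001 (binary) → 16 + 1 = 17 (decimal)
Compute 340 ÷ 17 = 20
20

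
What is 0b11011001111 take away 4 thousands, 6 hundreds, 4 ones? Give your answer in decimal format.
Convert 0b11011001111 (binary) → 1024 + 512 + 128 + 64 + 8 + 4 + 2 + 1 = 1743 (decimal)
Convert 4 thousands, 6 hundreds, 4 ones (place-value notation) → 4×1000 + 6×100 + 4 = 4604 (decimal)
Compute 1743 - 4604 = -2861
-2861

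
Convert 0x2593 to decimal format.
Convert 0x2593 (hexadecimal) → 2×4096 + 5×256 + 9×16 + 3 = 9619 (decimal)
9619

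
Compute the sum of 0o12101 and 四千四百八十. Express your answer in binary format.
Convert 0o12101 (octal) → 1×4096 + 2×512 + 1×64 + 1 = 5185 (decimal)
Convert 四千四百八十 (Chinese numeral) → 4×1000 + 4×100 + 8×10 = 4480 (decimal)
Compute 5185 + 4480 = 9665
Convert 9665 (decimal) → 9665 = 8192 + 1024 + 256 + 128 + 64 + 1 → 0b10010111000001 (binary)
0b10010111000001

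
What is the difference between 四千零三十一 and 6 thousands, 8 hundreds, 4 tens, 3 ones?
Convert 四千零三十一 (Chinese numeral) → 4×1000 + 3×10 + 1 = 4031 (decimal)
Convert 6 thousands, 8 hundreds, 4 tens, 3 ones (place-value notation) → 6×1000 + 8×100 + 4×10 + 3 = 6843 (decimal)
Difference: |4031 - 6843| = 2812
2812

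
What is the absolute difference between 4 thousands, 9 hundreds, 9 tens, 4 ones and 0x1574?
Convert 4 thousands, 9 hundreds, 9 tens, 4 ones (place-value notation) → 4×1000 + 9×100 + 9×10 + 4 = 4994 (decimal)
Convert 0x1574 (hexadecimal) → 1×4096 + 5×256 + 7×16 + 4 = 5492 (decimal)
Compute |4994 - 5492| = 498
498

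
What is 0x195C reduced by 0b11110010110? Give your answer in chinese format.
Convert 0x195C (hexadecimal) → 1×4096 + 9×256 + 5×16 + 12 = 6492 (decimal)
Convert 0b11110010110 (binary) → 1024 + 512 + 256 + 128 + 16 + 4 + 2 = 1942 (decimal)
Compute 6492 - 1942 = 4550
Convert 4550 (decimal) → 4550 = 4×1000 + 5×100 + 5×10 → 四千五百五十 (Chinese numeral)
四千五百五十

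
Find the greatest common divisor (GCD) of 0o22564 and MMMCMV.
Convert 0o22564 (octal) → 2×4096 + 2×512 + 5×64 + 6×8 + 4 = 9588 (decimal)
Convert MMMCMV (Roman numeral) → 1000 + 1000 + 1000 + 900 + 5 = 3905 (decimal)
Compute gcd(9588, 3905) = 1
1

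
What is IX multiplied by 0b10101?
Convert IX (Roman numeral) → 9 (decimal)
Convert 0b10101 (binary) → 16 + 4 + 1 = 21 (decimal)
Compute 9 × 21 = 189
189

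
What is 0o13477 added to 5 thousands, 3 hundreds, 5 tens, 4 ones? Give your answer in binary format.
Convert 0o13477 (octal) → 1×4096 + 3×512 + 4×64 + 7×8 + 7 = 5951 (decimal)
Convert 5 thousands, 3 hundreds, 5 tens, 4 ones (place-value notation) → 5×1000 + 3×100 + 5×10 + 4 = 5354 (decimal)
Compute 5951 + 5354 = 11305
Convert 11305 (decimal) → 11305 = 8192 + 2048 + 1024 + 32 + 8 + 1 → 0b10110000101001 (binary)
0b10110000101001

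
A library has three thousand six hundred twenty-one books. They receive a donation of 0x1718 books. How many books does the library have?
Convert three thousand six hundred twenty-one (English words) → 3×1000 + 6×100 + 21 = 3621 (decimal)
Convert 0x1718 (hexadecimal) → 1×4096 + 7×256 + 1×16 + 8 = 5912 (decimal)
Compute 3621 + 5912 = 9533
9533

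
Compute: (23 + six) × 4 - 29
Convert six (English words) → 6 (decimal)
Expression in decimal: (23 + 6) × 4 - 29
Parentheses first: 23 + 6 = 29
Multiply: 29 × 4 = 116
Subtract: 116 - 29 = 87
87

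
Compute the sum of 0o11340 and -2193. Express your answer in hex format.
Convert 0o11340 (octal) → 1×4096 + 1×512 + 3×64 + 4×8 = 4832 (decimal)
Compute 4832 + -2193 = 2639
Convert 2639 (decimal) → 2639 = 10×256 + 4×16 + 15 → 0xA4F (hexadecimal)
0xA4F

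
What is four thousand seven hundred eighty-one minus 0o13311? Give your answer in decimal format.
Convert four thousand seven hundred eighty-one (English words) → 4×1000 + 7×100 + 81 = 4781 (decimal)
Convert 0o13311 (octal) → 1×4096 + 3×512 + 3×64 + 1×8 + 1 = 5833 (decimal)
Compute 4781 - 5833 = -1052
-1052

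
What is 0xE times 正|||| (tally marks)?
Convert 0xE (hexadecimal) → 14 (decimal)
Convert 正|||| (tally marks) → 5 + 4 = 9 (decimal)
Compute 14 × 9 = 126
126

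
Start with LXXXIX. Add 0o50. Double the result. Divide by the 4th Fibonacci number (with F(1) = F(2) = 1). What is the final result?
Convert LXXXIX (Roman numeral) → 50 + 10 + 10 + 10 + 9 = 89 (decimal)
Start: 89
Convert 0o50 (octal) → 5×8 = 40 (decimal)
89 + 40 = 129
129 × 2 = 258
Convert the 4th Fibonacci number (with F(1) = F(2) = 1) (Fibonacci index) → 1, 1, 2, 3 → 3 (decimal)
258 ÷ 3 = 86
86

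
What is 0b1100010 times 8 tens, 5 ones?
Convert 0b1100010 (binary) → 64 + 32 + 2 = 98 (decimal)
Convert 8 tens, 5 ones (place-value notation) → 8×10 + 5 = 85 (decimal)
Compute 98 × 85 = 8330
8330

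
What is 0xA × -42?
Convert 0xA (hexadecimal) → 10 (decimal)
Compute 10 × -42 = -420
-420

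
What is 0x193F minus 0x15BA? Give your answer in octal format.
Convert 0x193F (hexadecimal) → 1×4096 + 9×256 + 3×16 + 15 = 6463 (decimal)
Convert 0x15BA (hexadecimal) → 1×4096 + 5×256 + 11×16 + 10 = 5562 (decimal)
Compute 6463 - 5562 = 901
Convert 901 (decimal) → 901 = 1×512 + 6×64 + 5 → 0o1605 (octal)
0o1605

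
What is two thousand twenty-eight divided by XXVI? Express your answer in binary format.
Convert two thousand twenty-eight (English words) → 2×1000 + 28 = 2028 (decimal)
Convert XXVI (Roman numeral) → 10 + 10 + 5 + 1 = 26 (decimal)
Compute 2028 ÷ 26 = 78
Convert 78 (decimal) → 78 = 64 + 8 + 4 + 2 → 0b1001110 (binary)
0b1001110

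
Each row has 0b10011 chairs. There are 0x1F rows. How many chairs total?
Convert 0b10011 (binary) → 16 + 2 + 1 = 19 (decimal)
Convert 0x1F (hexadecimal) → 1×16 + 15 = 31 (decimal)
Compute 19 × 31 = 589
589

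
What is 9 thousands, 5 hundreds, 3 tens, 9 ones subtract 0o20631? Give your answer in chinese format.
Convert 9 thousands, 5 hundreds, 3 tens, 9 ones (place-value notation) → 9×1000 + 5×100 + 3×10 + 9 = 9539 (decimal)
Convert 0o20631 (octal) → 2×4096 + 6×64 + 3×8 + 1 = 8601 (decimal)
Compute 9539 - 8601 = 938
Convert 938 (decimal) → 938 = 9×100 + 3×10 + 8 → 九百三十八 (Chinese numeral)
九百三十八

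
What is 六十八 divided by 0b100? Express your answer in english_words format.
Convert 六十八 (Chinese numeral) → 6×10 + 8 = 68 (decimal)
Convert 0b100 (binary) → 4 (decimal)
Compute 68 ÷ 4 = 17
Convert 17 (decimal) → seventeen (English words)
seventeen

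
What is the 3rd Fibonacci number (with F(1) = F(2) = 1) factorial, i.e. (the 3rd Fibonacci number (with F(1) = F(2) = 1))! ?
Convert the 3rd Fibonacci number (with F(1) = F(2) = 1) (Fibonacci index) → 1, 1, 2 → 2 (decimal)
Compute 2! = 2
2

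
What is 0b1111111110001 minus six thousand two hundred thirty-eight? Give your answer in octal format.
Convert 0b1111111110001 (binary) → 4096 + 2048 + 1024 + 512 + 256 + 128 + 64 + 32 + 16 + 1 = 8177 (decimal)
Convert six thousand two hundred thirty-eight (English words) → 6×1000 + 2×100 + 38 = 6238 (decimal)
Compute 8177 - 6238 = 1939
Convert 1939 (decimal) → 1939 = 3×512 + 6×64 + 2×8 + 3 → 0o3623 (octal)
0o3623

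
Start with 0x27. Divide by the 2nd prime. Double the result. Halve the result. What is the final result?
Convert 0x27 (hexadecimal) → 2×16 + 7 = 39 (decimal)
Start: 39
Convert the 2nd prime (prime index) → 3 (decimal)
39 ÷ 3 = 13
13 × 2 = 26
26 ÷ 2 = 13
13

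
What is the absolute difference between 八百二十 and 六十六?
Convert 八百二十 (Chinese numeral) → 8×100 + 2×10 = 820 (decimal)
Convert 六十六 (Chinese numeral) → 6×10 + 6 = 66 (decimal)
Compute |820 - 66| = 754
754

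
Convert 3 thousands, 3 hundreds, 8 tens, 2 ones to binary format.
Convert 3 thousands, 3 hundreds, 8 tens, 2 ones (place-value notation) → 3×1000 + 3×100 + 8×10 + 2 = 3382 (decimal)
Convert 3382 (decimal) → 3382 = 2048 + 1024 + 256 + 32 + 16 + 4 + 2 → 0b110100110110 (binary)
0b110100110110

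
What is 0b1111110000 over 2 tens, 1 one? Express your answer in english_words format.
Convert 0b1111110000 (binary) → 512 + 256 + 128 + 64 + 32 + 16 = 1008 (decimal)
Convert 2 tens, 1 one (place-value notation) → 2×10 + 1 = 21 (decimal)
Compute 1008 ÷ 21 = 48
Convert 48 (decimal) → forty-eight (English words)
forty-eight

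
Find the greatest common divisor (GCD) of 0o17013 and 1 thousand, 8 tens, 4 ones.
Convert 0o17013 (octal) → 1×4096 + 7×512 + 1×8 + 3 = 7691 (decimal)
Convert 1 thousand, 8 tens, 4 ones (place-value notation) → 1×1000 + 8×10 + 4 = 1084 (decimal)
Compute gcd(7691, 1084) = 1
1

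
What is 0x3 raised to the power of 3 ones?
Convert 0x3 (hexadecimal) → 3 (decimal)
Convert 3 ones (place-value notation) → 3 (decimal)
Compute 3 ^ 3 = 27
27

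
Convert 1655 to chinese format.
Convert 1655 (decimal) → 1655 = 1×1000 + 6×100 + 5×10 + 5 → 一千六百五十五 (Chinese numeral)
一千六百五十五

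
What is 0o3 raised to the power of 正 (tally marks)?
Convert 0o3 (octal) → 3 (decimal)
Convert 正 (tally marks) → 5 (decimal)
Compute 3 ^ 5 = 243
243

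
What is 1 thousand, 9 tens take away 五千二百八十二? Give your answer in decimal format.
Convert 1 thousand, 9 tens (place-value notation) → 1×1000 + 9×10 = 1090 (decimal)
Convert 五千二百八十二 (Chinese numeral) → 5×1000 + 2×100 + 8×10 + 2 = 5282 (decimal)
Compute 1090 - 5282 = -4192
-4192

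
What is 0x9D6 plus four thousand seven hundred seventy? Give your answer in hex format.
Convert 0x9D6 (hexadecimal) → 9×256 + 13×16 + 6 = 2518 (decimal)
Convert four thousand seven hundred seventy (English words) → 4×1000 + 7×100 + 70 = 4770 (decimal)
Compute 2518 + 4770 = 7288
Convert 7288 (decimal) → 7288 = 1×4096 + 12×256 + 7×16 + 8 → 0x1C78 (hexadecimal)
0x1C78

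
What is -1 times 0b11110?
Convert 0b11110 (binary) → 16 + 8 + 4 + 2 = 30 (decimal)
Compute -1 × 30 = -30
-30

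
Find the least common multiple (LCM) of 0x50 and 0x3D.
Convert 0x50 (hexadecimal) → 5×16 = 80 (decimal)
Convert 0x3D (hexadecimal) → 3×16 + 13 = 61 (decimal)
Compute lcm(80, 61) = 4880
4880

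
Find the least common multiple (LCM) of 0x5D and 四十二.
Convert 0x5D (hexadecimal) → 5×16 + 13 = 93 (decimal)
Convert 四十二 (Chinese numeral) → 4×10 + 2 = 42 (decimal)
Compute lcm(93, 42) = 1302
1302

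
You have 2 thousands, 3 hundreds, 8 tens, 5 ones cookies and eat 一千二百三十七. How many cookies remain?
Convert 2 thousands, 3 hundreds, 8 tens, 5 ones (place-value notation) → 2×1000 + 3×100 + 8×10 + 5 = 2385 (decimal)
Convert 一千二百三十七 (Chinese numeral) → 1×1000 + 2×100 + 3×10 + 7 = 1237 (decimal)
Compute 2385 - 1237 = 1148
1148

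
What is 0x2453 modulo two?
Convert 0x2453 (hexadecimal) → 2×4096 + 4×256 + 5×16 + 3 = 9299 (decimal)
Convert two (English words) → 2 (decimal)
Compute 9299 mod 2 = 1
1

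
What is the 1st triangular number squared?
The 1st triangular number = 1×2/2 = 1
Compute 1² = 1 × 1 = 1
1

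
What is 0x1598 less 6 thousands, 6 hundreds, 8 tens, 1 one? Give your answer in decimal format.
Convert 0x1598 (hexadecimal) → 1×4096 + 5×256 + 9×16 + 8 = 5528 (decimal)
Convert 6 thousands, 6 hundreds, 8 tens, 1 one (place-value notation) → 6×1000 + 6×100 + 8×10 + 1 = 6681 (decimal)
Compute 5528 - 6681 = -1153
-1153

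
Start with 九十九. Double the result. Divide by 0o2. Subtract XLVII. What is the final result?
Convert 九十九 (Chinese numeral) → 9×10 + 9 = 99 (decimal)
Start: 99
99 × 2 = 198
Convert 0o2 (octal) → 2 (decimal)
198 ÷ 2 = 99
Convert XLVII (Roman numeral) → 40 + 5 + 1 + 1 = 47 (decimal)
99 - 47 = 52
52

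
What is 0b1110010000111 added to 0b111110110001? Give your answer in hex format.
Convert 0b1110010000111 (binary) → 4096 + 2048 + 1024 + 128 + 4 + 2 + 1 = 7303 (decimal)
Convert 0b111110110001 (binary) → 2048 + 1024 + 512 + 256 + 128 + 32 + 16 + 1 = 4017 (decimal)
Compute 7303 + 4017 = 11320
Convert 11320 (decimal) → 11320 = 2×4096 + 12×256 + 3×16 + 8 → 0x2C38 (hexadecimal)
0x2C38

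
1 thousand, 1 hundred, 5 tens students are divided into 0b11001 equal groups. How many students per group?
Convert 1 thousand, 1 hundred, 5 tens (place-value notation) → 1×1000 + 1×100 + 5×10 = 1150 (decimal)
Convert 0b11001 (binary) → 16 + 8 + 1 = 25 (decimal)
Compute 1150 ÷ 25 = 46
46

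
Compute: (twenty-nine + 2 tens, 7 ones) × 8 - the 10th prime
Convert twenty-nine (English words) → 29 (decimal)
Convert 2 tens, 7 ones (place-value notation) → 2×10 + 7 = 27 (decimal)
Convert the 10th prime (prime index) → 29 (decimal)
Expression in decimal: (29 + 27) × 8 - 29
Parentheses first: 29 + 27 = 56
Multiply: 56 × 8 = 448
Subtract: 448 - 29 = 419
419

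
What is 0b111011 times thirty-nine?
Convert 0b111011 (binary) → 32 + 16 + 8 + 2 + 1 = 59 (decimal)
Convert thirty-nine (English words) → 39 (decimal)
Compute 59 × 39 = 2301
2301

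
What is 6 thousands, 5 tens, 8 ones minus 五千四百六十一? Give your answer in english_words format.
Convert 6 thousands, 5 tens, 8 ones (place-value notation) → 6×1000 + 5×10 + 8 = 6058 (decimal)
Convert 五千四百六十一 (Chinese numeral) → 5×1000 + 4×100 + 6×10 + 1 = 5461 (decimal)
Compute 6058 - 5461 = 597
Convert 597 (decimal) → 597 = 5×100 + 97 → five hundred ninety-seven (English words)
five hundred ninety-seven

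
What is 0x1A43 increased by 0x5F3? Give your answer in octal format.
Convert 0x1A43 (hexadecimal) → 1×4096 + 10×256 + 4×16 + 3 = 6723 (decimal)
Convert 0x5F3 (hexadecimal) → 5×256 + 15×16 + 3 = 1523 (decimal)
Compute 6723 + 1523 = 8246
Convert 8246 (decimal) → 8246 = 2×4096 + 6×8 + 6 → 0o20066 (octal)
0o20066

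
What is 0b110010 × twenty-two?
Convert 0b110010 (binary) → 32 + 16 + 2 = 50 (decimal)
Convert twenty-two (English words) → 22 (decimal)
Compute 50 × 22 = 1100
1100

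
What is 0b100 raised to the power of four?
Convert 0b100 (binary) → 4 (decimal)
Convert four (English words) → 4 (decimal)
Compute 4 ^ 4 = 256
256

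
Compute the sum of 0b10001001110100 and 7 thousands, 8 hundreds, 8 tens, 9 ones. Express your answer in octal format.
Convert 0b10001001110100 (binary) → 8192 + 512 + 64 + 32 + 16 + 4 = 8820 (decimal)
Convert 7 thousands, 8 hundreds, 8 tens, 9 ones (place-value notation) → 7×1000 + 8×100 + 8×10 + 9 = 7889 (decimal)
Compute 8820 + 7889 = 16709
Convert 16709 (decimal) → 16709 = 4×4096 + 5×64 + 5 → 0o40505 (octal)
0o40505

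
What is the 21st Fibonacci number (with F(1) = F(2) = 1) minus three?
The 21st Fibonacci number (with F(1) = F(2) = 1) = 10946
Convert three (English words) → 3 (decimal)
Compute 10946 - 3 = 10943
10943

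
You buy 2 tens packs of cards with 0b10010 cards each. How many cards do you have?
Convert 0b10010 (binary) → 16 + 2 = 18 (decimal)
Convert 2 tens (place-value notation) → 2×10 = 20 (decimal)
Compute 18 × 20 = 360
360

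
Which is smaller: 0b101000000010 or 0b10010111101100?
Convert 0b101000000010 (binary) → 2048 + 512 + 2 = 2562 (decimal)
Convert 0b10010111101100 (binary) → 8192 + 1024 + 256 + 128 + 64 + 32 + 8 + 4 = 9708 (decimal)
Compare 2562 vs 9708: smaller = 2562
2562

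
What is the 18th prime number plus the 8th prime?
The 18th prime number = 61
Convert the 8th prime (prime index) → 19 (decimal)
Compute 61 + 19 = 80
80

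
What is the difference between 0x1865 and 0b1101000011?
Convert 0x1865 (hexadecimal) → 1×4096 + 8×256 + 6×16 + 5 = 6245 (decimal)
Convert 0b1101000011 (binary) → 512 + 256 + 64 + 2 + 1 = 835 (decimal)
Difference: |6245 - 835| = 5410
5410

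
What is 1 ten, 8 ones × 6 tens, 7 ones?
Convert 1 ten, 8 ones (place-value notation) → 1×10 + 8 = 18 (decimal)
Convert 6 tens, 7 ones (place-value notation) → 6×10 + 7 = 67 (decimal)
Compute 18 × 67 = 1206
1206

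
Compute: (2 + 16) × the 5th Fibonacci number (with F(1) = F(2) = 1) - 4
Convert the 5th Fibonacci number (with F(1) = F(2) = 1) (Fibonacci index) → 1, 1, 2, 3, 5 → 5 (decimal)
Expression in decimal: (2 + 16) × 5 - 4
Parentheses first: 2 + 16 = 18
Multiply: 18 × 5 = 90
Subtract: 90 - 4 = 86
86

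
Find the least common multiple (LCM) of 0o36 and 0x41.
Convert 0o36 (octal) → 3×8 + 6 = 30 (decimal)
Convert 0x41 (hexadecimal) → 4×16 + 1 = 65 (decimal)
Compute lcm(30, 65) = 390
390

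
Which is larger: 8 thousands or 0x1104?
Convert 8 thousands (place-value notation) → 8×1000 = 8000 (decimal)
Convert 0x1104 (hexadecimal) → 1×4096 + 1×256 + 4 = 4356 (decimal)
Compare 8000 vs 4356: larger = 8000
8000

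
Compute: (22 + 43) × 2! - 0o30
Convert 2! (factorial) → 2 (decimal)
Convert 0o30 (octal) → 3×8 = 24 (decimal)
Expression in decimal: (22 + 43) × 2 - 24
Parentheses first: 22 + 43 = 65
Multiply: 65 × 2 = 130
Subtract: 130 - 24 = 106
106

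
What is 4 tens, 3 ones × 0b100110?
Convert 4 tens, 3 ones (place-value notation) → 4×10 + 3 = 43 (decimal)
Convert 0b100110 (binary) → 32 + 4 + 2 = 38 (decimal)
Compute 43 × 38 = 1634
1634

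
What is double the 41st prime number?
The 41st prime number = 179
Compute 179 × 2 = 358
358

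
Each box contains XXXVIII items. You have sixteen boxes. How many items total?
Convert XXXVIII (Roman numeral) → 10 + 10 + 10 + 5 + 1 + 1 + 1 = 38 (decimal)
Convert sixteen (English words) → 16 (decimal)
Compute 38 × 16 = 608
608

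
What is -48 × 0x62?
Convert 0x62 (hexadecimal) → 6×16 + 2 = 98 (decimal)
Compute -48 × 98 = -4704
-4704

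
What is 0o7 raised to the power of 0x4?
Convert 0o7 (octal) → 7 (decimal)
Convert 0x4 (hexadecimal) → 4 (decimal)
Compute 7 ^ 4 = 2401
2401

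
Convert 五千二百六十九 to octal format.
Convert 五千二百六十九 (Chinese numeral) → 5×1000 + 2×100 + 6×10 + 9 = 5269 (decimal)
Convert 5269 (decimal) → 5269 = 1×4096 + 2×512 + 2×64 + 2×8 + 5 → 0o12225 (octal)
0o12225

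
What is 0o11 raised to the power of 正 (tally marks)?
Convert 0o11 (octal) → 1×8 + 1 = 9 (decimal)
Convert 正 (tally marks) → 5 (decimal)
Compute 9 ^ 5 = 59049
59049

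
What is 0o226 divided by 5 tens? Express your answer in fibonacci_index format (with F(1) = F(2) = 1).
Convert 0o226 (octal) → 2×64 + 2×8 + 6 = 150 (decimal)
Convert 5 tens (place-value notation) → 5×10 = 50 (decimal)
Compute 150 ÷ 50 = 3
Convert 3 (decimal) → 1, 1, 2, 3 → the 4th Fibonacci number (Fibonacci index)
the 4th Fibonacci number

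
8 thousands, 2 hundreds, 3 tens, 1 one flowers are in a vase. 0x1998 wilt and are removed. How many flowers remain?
Convert 8 thousands, 2 hundreds, 3 tens, 1 one (place-value notation) → 8×1000 + 2×100 + 3×10 + 1 = 8231 (decimal)
Convert 0x1998 (hexadecimal) → 1×4096 + 9×256 + 9×16 + 8 = 6552 (decimal)
Compute 8231 - 6552 = 1679
1679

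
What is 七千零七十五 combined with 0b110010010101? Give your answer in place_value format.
Convert 七千零七十五 (Chinese numeral) → 7×1000 + 7×10 + 5 = 7075 (decimal)
Convert 0b110010010101 (binary) → 2048 + 1024 + 128 + 16 + 4 + 1 = 3221 (decimal)
Compute 7075 + 3221 = 10296
Convert 10296 (decimal) → 10296 = 10×1000 + 2×100 + 9×10 + 6 → 10 thousands, 2 hundreds, 9 tens, 6 ones (place-value notation)
10 thousands, 2 hundreds, 9 tens, 6 ones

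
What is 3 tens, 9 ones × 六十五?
Convert 3 tens, 9 ones (place-value notation) → 3×10 + 9 = 39 (decimal)
Convert 六十五 (Chinese numeral) → 6×10 + 5 = 65 (decimal)
Compute 39 × 65 = 2535
2535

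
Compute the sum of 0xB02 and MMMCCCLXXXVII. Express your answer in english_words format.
Convert 0xB02 (hexadecimal) → 11×256 + 2 = 2818 (decimal)
Convert MMMCCCLXXXVII (Roman numeral) → 1000 + 1000 + 1000 + 100 + 100 + 100 + 50 + 10 + 10 + 10 + 5 + 1 + 1 = 3387 (decimal)
Compute 2818 + 3387 = 6205
Convert 6205 (decimal) → 6205 = 6×1000 + 2×100 + 5 → six thousand two hundred five (English words)
six thousand two hundred five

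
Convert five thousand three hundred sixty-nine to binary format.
Convert five thousand three hundred sixty-nine (English words) → 5×1000 + 3×100 + 69 = 5369 (decimal)
Convert 5369 (decimal) → 5369 = 4096 + 1024 + 128 + 64 + 32 + 16 + 8 + 1 → 0b1010011111001 (binary)
0b1010011111001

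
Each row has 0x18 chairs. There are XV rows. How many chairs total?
Convert 0x18 (hexadecimal) → 1×16 + 8 = 24 (decimal)
Convert XV (Roman numeral) → 10 + 5 = 15 (decimal)
Compute 24 × 15 = 360
360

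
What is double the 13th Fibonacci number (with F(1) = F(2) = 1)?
The 13th Fibonacci number (with F(1) = F(2) = 1): 1, 1, 2, 3, 5, 8, 13, 21, 34, 55, 89, 144, 233 → 233
Compute 233 × 2 = 466
466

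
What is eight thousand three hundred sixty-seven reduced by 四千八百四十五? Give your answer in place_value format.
Convert eight thousand three hundred sixty-seven (English words) → 8×1000 + 3×100 + 67 = 8367 (decimal)
Convert 四千八百四十五 (Chinese numeral) → 4×1000 + 8×100 + 4×10 + 5 = 4845 (decimal)
Compute 8367 - 4845 = 3522
Convert 3522 (decimal) → 3522 = 3×1000 + 5×100 + 2×10 + 2 → 3 thousands, 5 hundreds, 2 tens, 2 ones (place-value notation)
3 thousands, 5 hundreds, 2 tens, 2 ones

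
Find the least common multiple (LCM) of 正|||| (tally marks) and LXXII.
Convert 正|||| (tally marks) → 5 + 4 = 9 (decimal)
Convert LXXII (Roman numeral) → 50 + 10 + 10 + 1 + 1 = 72 (decimal)
Compute lcm(9, 72) = 72
72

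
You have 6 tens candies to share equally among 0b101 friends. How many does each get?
Convert 6 tens (place-value notation) → 6×10 = 60 (decimal)
Convert 0b101 (binary) → 4 + 1 = 5 (decimal)
Compute 60 ÷ 5 = 12
12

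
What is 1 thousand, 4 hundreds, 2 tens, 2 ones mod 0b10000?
Convert 1 thousand, 4 hundreds, 2 tens, 2 ones (place-value notation) → 1×1000 + 4×100 + 2×10 + 2 = 1422 (decimal)
Convert 0b10000 (binary) → 16 (decimal)
Compute 1422 mod 16 = 14
14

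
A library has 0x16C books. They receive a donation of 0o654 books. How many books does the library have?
Convert 0x16C (hexadecimal) → 1×256 + 6×16 + 12 = 364 (decimal)
Convert 0o654 (octal) → 6×64 + 5×8 + 4 = 428 (decimal)
Compute 364 + 428 = 792
792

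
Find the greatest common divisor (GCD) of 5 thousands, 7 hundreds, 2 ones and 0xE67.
Convert 5 thousands, 7 hundreds, 2 ones (place-value notation) → 5×1000 + 7×100 + 2 = 5702 (decimal)
Convert 0xE67 (hexadecimal) → 14×256 + 6×16 + 7 = 3687 (decimal)
Compute gcd(5702, 3687) = 1
1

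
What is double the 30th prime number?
The 30th prime number = 113
Compute 113 × 2 = 226
226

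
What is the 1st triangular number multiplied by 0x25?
Convert the 1st triangular number (triangular index) → 1×2/2 = 1 (decimal)
Convert 0x25 (hexadecimal) → 2×16 + 5 = 37 (decimal)
Compute 1 × 37 = 37
37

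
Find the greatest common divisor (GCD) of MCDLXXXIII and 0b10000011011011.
Convert MCDLXXXIII (Roman numeral) → 1000 + 400 + 50 + 10 + 10 + 10 + 1 + 1 + 1 = 1483 (decimal)
Convert 0b10000011011011 (binary) → 8192 + 128 + 64 + 16 + 8 + 2 + 1 = 8411 (decimal)
Compute gcd(1483, 8411) = 1
1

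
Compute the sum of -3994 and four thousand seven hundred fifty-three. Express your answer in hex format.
Convert four thousand seven hundred fifty-three (English words) → 4×1000 + 7×100 + 53 = 4753 (decimal)
Compute -3994 + 4753 = 759
Convert 759 (decimal) → 759 = 2×256 + 15×16 + 7 → 0x2F7 (hexadecimal)
0x2F7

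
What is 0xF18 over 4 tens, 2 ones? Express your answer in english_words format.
Convert 0xF18 (hexadecimal) → 15×256 + 1×16 + 8 = 3864 (decimal)
Convert 4 tens, 2 ones (place-value notation) → 4×10 + 2 = 42 (decimal)
Compute 3864 ÷ 42 = 92
Convert 92 (decimal) → ninety-two (English words)
ninety-two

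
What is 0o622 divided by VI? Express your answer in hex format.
Convert 0o622 (octal) → 6×64 + 2×8 + 2 = 402 (decimal)
Convert VI (Roman numeral) → 5 + 1 = 6 (decimal)
Compute 402 ÷ 6 = 67
Convert 67 (decimal) → 67 = 4×16 + 3 → 0x43 (hexadecimal)
0x43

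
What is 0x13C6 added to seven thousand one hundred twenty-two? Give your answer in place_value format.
Convert 0x13C6 (hexadecimal) → 1×4096 + 3×256 + 12×16 + 6 = 5062 (decimal)
Convert seven thousand one hundred twenty-two (English words) → 7×1000 + 1×100 + 22 = 7122 (decimal)
Compute 5062 + 7122 = 12184
Convert 12184 (decimal) → 12184 = 12×1000 + 1×100 + 8×10 + 4 → 12 thousands, 1 hundred, 8 tens, 4 ones (place-value notation)
12 thousands, 1 hundred, 8 tens, 4 ones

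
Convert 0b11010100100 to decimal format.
Convert 0b11010100100 (binary) → 1024 + 512 + 128 + 32 + 4 = 1700 (decimal)
1700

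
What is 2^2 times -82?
Convert 2^2 (power) → 4 (decimal)
Compute 4 × -82 = -328
-328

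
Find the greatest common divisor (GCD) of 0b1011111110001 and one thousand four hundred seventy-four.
Convert 0b1011111110001 (binary) → 4096 + 1024 + 512 + 256 + 128 + 64 + 32 + 16 + 1 = 6129 (decimal)
Convert one thousand four hundred seventy-four (English words) → 1×1000 + 4×100 + 74 = 1474 (decimal)
Compute gcd(6129, 1474) = 1
1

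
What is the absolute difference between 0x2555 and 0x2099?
Convert 0x2555 (hexadecimal) → 2×4096 + 5×256 + 5×16 + 5 = 9557 (decimal)
Convert 0x2099 (hexadecimal) → 2×4096 + 9×16 + 9 = 8345 (decimal)
Compute |9557 - 8345| = 1212
1212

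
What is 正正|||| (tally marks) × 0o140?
Convert 正正|||| (tally marks) → 5 + 5 + 4 = 14 (decimal)
Convert 0o140 (octal) → 1×64 + 4×8 = 96 (decimal)
Compute 14 × 96 = 1344
1344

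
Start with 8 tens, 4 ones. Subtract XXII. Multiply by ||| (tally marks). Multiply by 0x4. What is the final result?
Convert 8 tens, 4 ones (place-value notation) → 8×10 + 4 = 84 (decimal)
Start: 84
Convert XXII (Roman numeral) → 10 + 10 + 1 + 1 = 22 (decimal)
84 - 22 = 62
Convert ||| (tally marks) → 3 (decimal)
62 × 3 = 186
Convert 0x4 (hexadecimal) → 4 (decimal)
186 × 4 = 744
744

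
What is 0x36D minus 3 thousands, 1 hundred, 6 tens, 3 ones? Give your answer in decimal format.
Convert 0x36D (hexadecimal) → 3×256 + 6×16 + 13 = 877 (decimal)
Convert 3 thousands, 1 hundred, 6 tens, 3 ones (place-value notation) → 3×1000 + 1×100 + 6×10 + 3 = 3163 (decimal)
Compute 877 - 3163 = -2286
-2286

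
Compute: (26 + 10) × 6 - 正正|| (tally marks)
Convert 正正|| (tally marks) → 5 + 5 + 2 = 12 (decimal)
Expression in decimal: (26 + 10) × 6 - 12
Parentheses first: 26 + 10 = 36
Multiply: 36 × 6 = 216
Subtract: 216 - 12 = 204
204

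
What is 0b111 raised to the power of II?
Convert 0b111 (binary) → 4 + 2 + 1 = 7 (decimal)
Convert II (Roman numeral) → 1 + 1 = 2 (decimal)
Compute 7 ^ 2 = 49
49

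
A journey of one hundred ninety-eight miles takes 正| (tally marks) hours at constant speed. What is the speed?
Convert one hundred ninety-eight (English words) → 1×100 + 98 = 198 (decimal)
Convert 正| (tally marks) → 5 + 1 = 6 (decimal)
Compute 198 ÷ 6 = 33
33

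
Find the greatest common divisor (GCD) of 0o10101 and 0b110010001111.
Convert 0o10101 (octal) → 1×4096 + 1×64 + 1 = 4161 (decimal)
Convert 0b110010001111 (binary) → 2048 + 1024 + 128 + 8 + 4 + 2 + 1 = 3215 (decimal)
Compute gcd(4161, 3215) = 1
1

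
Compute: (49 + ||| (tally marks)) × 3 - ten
Convert ||| (tally marks) → 3 (decimal)
Convert ten (English words) → 10 (decimal)
Expression in decimal: (49 + 3) × 3 - 10
Parentheses first: 49 + 3 = 52
Multiply: 52 × 3 = 156
Subtract: 156 - 10 = 146
146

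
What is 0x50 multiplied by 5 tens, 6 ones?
Convert 0x50 (hexadecimal) → 5×16 = 80 (decimal)
Convert 5 tens, 6 ones (place-value notation) → 5×10 + 6 = 56 (decimal)
Compute 80 × 56 = 4480
4480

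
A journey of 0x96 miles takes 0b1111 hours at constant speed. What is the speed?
Convert 0x96 (hexadecimal) → 9×16 + 6 = 150 (decimal)
Convert 0b1111 (binary) → 8 + 4 + 2 + 1 = 15 (decimal)
Compute 150 ÷ 15 = 10
10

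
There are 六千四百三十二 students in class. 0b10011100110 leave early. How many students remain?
Convert 六千四百三十二 (Chinese numeral) → 6×1000 + 4×100 + 3×10 + 2 = 6432 (decimal)
Convert 0b10011100110 (binary) → 1024 + 128 + 64 + 32 + 4 + 2 = 1254 (decimal)
Compute 6432 - 1254 = 5178
5178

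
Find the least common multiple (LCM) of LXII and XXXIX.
Convert LXII (Roman numeral) → 50 + 10 + 1 + 1 = 62 (decimal)
Convert XXXIX (Roman numeral) → 10 + 10 + 10 + 9 = 39 (decimal)
Compute lcm(62, 39) = 2418
2418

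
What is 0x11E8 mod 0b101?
Convert 0x11E8 (hexadecimal) → 1×4096 + 1×256 + 14×16 + 8 = 4584 (decimal)
Convert 0b101 (binary) → 4 + 1 = 5 (decimal)
Compute 4584 mod 5 = 4
4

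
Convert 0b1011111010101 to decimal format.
Convert 0b1011111010101 (binary) → 4096 + 1024 + 512 + 256 + 128 + 64 + 16 + 4 + 1 = 6101 (decimal)
6101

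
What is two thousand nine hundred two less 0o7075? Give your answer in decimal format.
Convert two thousand nine hundred two (English words) → 2×1000 + 9×100 + 2 = 2902 (decimal)
Convert 0o7075 (octal) → 7×512 + 7×8 + 5 = 3645 (decimal)
Compute 2902 - 3645 = -743
-743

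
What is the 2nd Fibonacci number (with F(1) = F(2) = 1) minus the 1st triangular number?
The 2nd Fibonacci number (with F(1) = F(2) = 1) = 1
Convert the 1st triangular number (triangular index) → 1×2/2 = 1 (decimal)
Compute 1 - 1 = 0
0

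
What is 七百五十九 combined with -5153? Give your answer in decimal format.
Convert 七百五十九 (Chinese numeral) → 7×100 + 5×10 + 9 = 759 (decimal)
Compute 759 + -5153 = -4394
-4394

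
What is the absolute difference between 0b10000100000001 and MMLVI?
Convert 0b10000100000001 (binary) → 8192 + 256 + 1 = 8449 (decimal)
Convert MMLVI (Roman numeral) → 1000 + 1000 + 50 + 5 + 1 = 2056 (decimal)
Compute |8449 - 2056| = 6393
6393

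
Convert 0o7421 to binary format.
Convert 0o7421 (octal) → 7×512 + 4×64 + 2×8 + 1 = 3857 (decimal)
Convert 3857 (decimal) → 3857 = 2048 + 1024 + 512 + 256 + 16 + 1 → 0b111100010001 (binary)
0b111100010001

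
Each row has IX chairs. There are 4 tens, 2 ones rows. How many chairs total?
Convert IX (Roman numeral) → 9 (decimal)
Convert 4 tens, 2 ones (place-value notation) → 4×10 + 2 = 42 (decimal)
Compute 9 × 42 = 378
378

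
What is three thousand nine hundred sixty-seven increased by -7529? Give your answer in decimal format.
Convert three thousand nine hundred sixty-seven (English words) → 3×1000 + 9×100 + 67 = 3967 (decimal)
Compute 3967 + -7529 = -3562
-3562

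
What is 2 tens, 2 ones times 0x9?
Convert 2 tens, 2 ones (place-value notation) → 2×10 + 2 = 22 (decimal)
Convert 0x9 (hexadecimal) → 9 (decimal)
Compute 22 × 9 = 198
198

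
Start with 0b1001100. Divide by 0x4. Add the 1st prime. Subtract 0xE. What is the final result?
Convert 0b1001100 (binary) → 64 + 8 + 4 = 76 (decimal)
Start: 76
Convert 0x4 (hexadecimal) → 4 (decimal)
76 ÷ 4 = 19
Convert the 1st prime (prime index) → 2 (decimal)
19 + 2 = 21
Convert 0xE (hexadecimal) → 14 (decimal)
21 - 14 = 7
7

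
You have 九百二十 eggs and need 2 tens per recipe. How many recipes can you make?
Convert 九百二十 (Chinese numeral) → 9×100 + 2×10 = 920 (decimal)
Convert 2 tens (place-value notation) → 2×10 = 20 (decimal)
Compute 920 ÷ 20 = 46
46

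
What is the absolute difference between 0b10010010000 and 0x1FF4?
Convert 0b10010010000 (binary) → 1024 + 128 + 16 = 1168 (decimal)
Convert 0x1FF4 (hexadecimal) → 1×4096 + 15×256 + 15×16 + 4 = 8180 (decimal)
Compute |1168 - 8180| = 7012
7012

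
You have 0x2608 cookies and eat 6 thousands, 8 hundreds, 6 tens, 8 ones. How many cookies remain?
Convert 0x2608 (hexadecimal) → 2×4096 + 6×256 + 8 = 9736 (decimal)
Convert 6 thousands, 8 hundreds, 6 tens, 8 ones (place-value notation) → 6×1000 + 8×100 + 6×10 + 8 = 6868 (decimal)
Compute 9736 - 6868 = 2868
2868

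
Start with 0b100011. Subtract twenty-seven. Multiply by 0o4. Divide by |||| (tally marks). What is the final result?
Convert 0b100011 (binary) → 32 + 2 + 1 = 35 (decimal)
Start: 35
Convert twenty-seven (English words) → 27 (decimal)
35 - 27 = 8
Convert 0o4 (octal) → 4 (decimal)
8 × 4 = 32
Convert |||| (tally marks) → 4 (decimal)
32 ÷ 4 = 8
8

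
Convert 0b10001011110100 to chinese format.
Convert 0b10001011110100 (binary) → 8192 + 512 + 128 + 64 + 32 + 16 + 4 = 8948 (decimal)
Convert 8948 (decimal) → 8948 = 8×1000 + 9×100 + 4×10 + 8 → 八千九百四十八 (Chinese numeral)
八千九百四十八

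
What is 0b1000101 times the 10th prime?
Convert 0b1000101 (binary) → 64 + 4 + 1 = 69 (decimal)
Convert the 10th prime (prime index) → 29 (decimal)
Compute 69 × 29 = 2001
2001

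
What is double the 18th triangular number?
The 18th triangular number = 18×19/2 = 171
Compute 171 × 2 = 342
342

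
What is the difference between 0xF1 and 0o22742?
Convert 0xF1 (hexadecimal) → 15×16 + 1 = 241 (decimal)
Convert 0o22742 (octal) → 2×4096 + 2×512 + 7×64 + 4×8 + 2 = 9698 (decimal)
Difference: |241 - 9698| = 9457
9457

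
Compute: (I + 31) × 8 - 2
Convert I (Roman numeral) → 1 (decimal)
Expression in decimal: (1 + 31) × 8 - 2
Parentheses first: 1 + 31 = 32
Multiply: 32 × 8 = 256
Subtract: 256 - 2 = 254
254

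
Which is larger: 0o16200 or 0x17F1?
Convert 0o16200 (octal) → 1×4096 + 6×512 + 2×64 = 7296 (decimal)
Convert 0x17F1 (hexadecimal) → 1×4096 + 7×256 + 15×16 + 1 = 6129 (decimal)
Compare 7296 vs 6129: larger = 7296
7296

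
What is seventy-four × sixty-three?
Convert seventy-four (English words) → 74 (decimal)
Convert sixty-three (English words) → 63 (decimal)
Compute 74 × 63 = 4662
4662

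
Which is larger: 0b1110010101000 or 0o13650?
Convert 0b1110010101000 (binary) → 4096 + 2048 + 1024 + 128 + 32 + 8 = 7336 (decimal)
Convert 0o13650 (octal) → 1×4096 + 3×512 + 6×64 + 5×8 = 6056 (decimal)
Compare 7336 vs 6056: larger = 7336
7336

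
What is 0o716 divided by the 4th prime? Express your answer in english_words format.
Convert 0o716 (octal) → 7×64 + 1×8 + 6 = 462 (decimal)
Convert the 4th prime (prime index) → 7 (decimal)
Compute 462 ÷ 7 = 66
Convert 66 (decimal) → sixty-six (English words)
sixty-six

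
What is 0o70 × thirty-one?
Convert 0o70 (octal) → 7×8 = 56 (decimal)
Convert thirty-one (English words) → 31 (decimal)
Compute 56 × 31 = 1736
1736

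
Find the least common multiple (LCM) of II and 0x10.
Convert II (Roman numeral) → 1 + 1 = 2 (decimal)
Convert 0x10 (hexadecimal) → 1×16 = 16 (decimal)
Compute lcm(2, 16) = 16
16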